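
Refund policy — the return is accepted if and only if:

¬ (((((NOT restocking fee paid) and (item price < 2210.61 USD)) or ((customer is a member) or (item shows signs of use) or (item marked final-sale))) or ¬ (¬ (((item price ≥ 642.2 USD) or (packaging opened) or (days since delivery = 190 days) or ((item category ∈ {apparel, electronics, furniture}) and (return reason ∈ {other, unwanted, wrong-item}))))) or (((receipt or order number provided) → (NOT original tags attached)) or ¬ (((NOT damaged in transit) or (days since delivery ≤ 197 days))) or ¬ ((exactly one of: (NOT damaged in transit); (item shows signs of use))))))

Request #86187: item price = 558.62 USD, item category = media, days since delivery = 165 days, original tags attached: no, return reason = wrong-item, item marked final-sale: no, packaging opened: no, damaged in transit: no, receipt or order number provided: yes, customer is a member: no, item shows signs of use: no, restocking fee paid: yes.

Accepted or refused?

Atomic conditions:
  NOT restocking fee paid: yes → false
  item price < 2210.61 USD: 558.62 < 2210.61 is true
  customer is a member: no → false
  item shows signs of use: no → false
  item marked final-sale: no → false
  item price ≥ 642.2 USD: 558.62 ≥ 642.2 is false
  packaging opened: no → false
  days since delivery = 190 days: 165 == 190 is false
  item category ∈ {apparel, electronics, furniture}: media is not in the set → false
  return reason ∈ {other, unwanted, wrong-item}: wrong-item is in the set → true
  receipt or order number provided: yes → true
  NOT original tags attached: no → true
  NOT damaged in transit: no → true
  days since delivery ≤ 197 days: 165 ≤ 197 is true
Combine:
[1.1.1] false AND true = false
[1.1.2] false OR false OR false = false
[1.1] false OR false = false
[1.2.1.1.4] false AND true = false
[1.2.1.1] false OR false OR false OR false = false
[1.2.1] NOT false = true
[1.2] NOT true = false
[1.3.1] true → true = true
[1.3.2.1] true OR true = true
[1.3.2] NOT true = false
[1.3.3.1] exactly-one(true, false) = true
[1.3.3] NOT true = false
[1.3] true OR false OR false = true
[1] false OR false OR true = true
[root] NOT true = false
Overall: false → refused

Refused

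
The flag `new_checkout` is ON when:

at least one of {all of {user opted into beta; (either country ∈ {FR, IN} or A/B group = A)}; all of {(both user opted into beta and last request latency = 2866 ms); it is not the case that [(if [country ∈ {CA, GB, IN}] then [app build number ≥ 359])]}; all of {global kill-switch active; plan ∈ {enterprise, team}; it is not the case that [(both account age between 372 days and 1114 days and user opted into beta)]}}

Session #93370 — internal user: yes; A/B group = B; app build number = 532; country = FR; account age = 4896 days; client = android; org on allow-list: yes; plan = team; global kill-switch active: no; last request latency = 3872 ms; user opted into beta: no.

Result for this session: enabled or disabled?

Disabled

Atomic conditions:
  user opted into beta: no → false
  country ∈ {FR, IN}: FR is in the set → true
  A/B group = A: B == A is false
  last request latency = 2866 ms: 3872 == 2866 is false
  country ∈ {CA, GB, IN}: FR is not in the set → false
  app build number ≥ 359: 532 ≥ 359 is true
  global kill-switch active: no → false
  plan ∈ {enterprise, team}: team is in the set → true
  account age between 372 days and 1114 days: 4896 in [372, 1114] is false
Combine:
[1.2] true OR false = true
[1] false AND true = false
[2.1] false AND false = false
[2.2.1] false → true (antecedent false ⇒ implication holds) = true
[2.2] NOT true = false
[2] false AND false = false
[3.3.1] false AND false = false
[3.3] NOT false = true
[3] false AND true AND true = false
[root] false OR false OR false = false
Overall: false → disabled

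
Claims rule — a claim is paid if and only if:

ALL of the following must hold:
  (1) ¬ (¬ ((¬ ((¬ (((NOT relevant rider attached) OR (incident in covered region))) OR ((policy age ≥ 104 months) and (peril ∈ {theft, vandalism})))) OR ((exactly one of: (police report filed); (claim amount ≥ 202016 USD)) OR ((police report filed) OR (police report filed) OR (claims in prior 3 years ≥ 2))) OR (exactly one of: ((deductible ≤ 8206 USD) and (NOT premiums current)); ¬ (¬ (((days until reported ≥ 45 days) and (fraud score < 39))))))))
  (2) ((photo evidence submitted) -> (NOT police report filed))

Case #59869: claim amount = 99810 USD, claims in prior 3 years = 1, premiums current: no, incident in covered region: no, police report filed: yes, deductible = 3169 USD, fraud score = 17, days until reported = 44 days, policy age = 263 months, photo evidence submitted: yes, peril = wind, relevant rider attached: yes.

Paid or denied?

Denied

Atomic conditions:
  NOT relevant rider attached: yes → false
  incident in covered region: no → false
  policy age ≥ 104 months: 263 ≥ 104 is true
  peril ∈ {theft, vandalism}: wind is not in the set → false
  police report filed: yes → true
  claim amount ≥ 202016 USD: 99810 ≥ 202016 is false
  claims in prior 3 years ≥ 2: 1 ≥ 2 is false
  deductible ≤ 8206 USD: 3169 ≤ 8206 is true
  NOT premiums current: no → true
  days until reported ≥ 45 days: 44 ≥ 45 is false
  fraud score < 39: 17 < 39 is true
  photo evidence submitted: yes → true
  NOT police report filed: yes → false
Combine:
[1.1.1.1.1.1.1] false OR false = false
[1.1.1.1.1.1] NOT false = true
[1.1.1.1.1.2] true AND false = false
[1.1.1.1.1] true OR false = true
[1.1.1.1] NOT true = false
[1.1.1.2.1] exactly-one(true, false) = true
[1.1.1.2.2] true OR true OR false = true
[1.1.1.2] true OR true = true
[1.1.1.3.1] true AND true = true
[1.1.1.3.2.1.1] false AND true = false
[1.1.1.3.2.1] NOT false = true
[1.1.1.3.2] NOT true = false
[1.1.1.3] exactly-one(true, false) = true
[1.1.1] false OR true OR true = true
[1.1] NOT true = false
[1] NOT false = true
[2] true → false = false
[root] true AND false = false
Overall: false → denied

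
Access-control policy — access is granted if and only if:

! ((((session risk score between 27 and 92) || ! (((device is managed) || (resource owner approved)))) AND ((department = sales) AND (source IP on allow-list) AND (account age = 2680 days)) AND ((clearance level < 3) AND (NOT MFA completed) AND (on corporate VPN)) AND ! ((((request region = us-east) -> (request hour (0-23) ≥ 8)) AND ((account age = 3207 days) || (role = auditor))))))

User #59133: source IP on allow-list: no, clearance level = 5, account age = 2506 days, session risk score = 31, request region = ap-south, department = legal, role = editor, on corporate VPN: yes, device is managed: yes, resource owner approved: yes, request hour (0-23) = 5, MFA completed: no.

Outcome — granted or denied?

Granted

Atomic conditions:
  session risk score between 27 and 92: 31 in [27, 92] is true
  device is managed: yes → true
  resource owner approved: yes → true
  department = sales: legal == sales is false
  source IP on allow-list: no → false
  account age = 2680 days: 2506 == 2680 is false
  clearance level < 3: 5 < 3 is false
  NOT MFA completed: no → true
  on corporate VPN: yes → true
  request region = us-east: ap-south == us-east is false
  request hour (0-23) ≥ 8: 5 ≥ 8 is false
  account age = 3207 days: 2506 == 3207 is false
  role = auditor: editor == auditor is false
Combine:
[1.1.2.1] true OR true = true
[1.1.2] NOT true = false
[1.1] true OR false = true
[1.2] false AND false AND false = false
[1.3] false AND true AND true = false
[1.4.1.1] false → false (antecedent false ⇒ implication holds) = true
[1.4.1.2] false OR false = false
[1.4.1] true AND false = false
[1.4] NOT false = true
[1] true AND false AND false AND true = false
[root] NOT false = true
Overall: true → granted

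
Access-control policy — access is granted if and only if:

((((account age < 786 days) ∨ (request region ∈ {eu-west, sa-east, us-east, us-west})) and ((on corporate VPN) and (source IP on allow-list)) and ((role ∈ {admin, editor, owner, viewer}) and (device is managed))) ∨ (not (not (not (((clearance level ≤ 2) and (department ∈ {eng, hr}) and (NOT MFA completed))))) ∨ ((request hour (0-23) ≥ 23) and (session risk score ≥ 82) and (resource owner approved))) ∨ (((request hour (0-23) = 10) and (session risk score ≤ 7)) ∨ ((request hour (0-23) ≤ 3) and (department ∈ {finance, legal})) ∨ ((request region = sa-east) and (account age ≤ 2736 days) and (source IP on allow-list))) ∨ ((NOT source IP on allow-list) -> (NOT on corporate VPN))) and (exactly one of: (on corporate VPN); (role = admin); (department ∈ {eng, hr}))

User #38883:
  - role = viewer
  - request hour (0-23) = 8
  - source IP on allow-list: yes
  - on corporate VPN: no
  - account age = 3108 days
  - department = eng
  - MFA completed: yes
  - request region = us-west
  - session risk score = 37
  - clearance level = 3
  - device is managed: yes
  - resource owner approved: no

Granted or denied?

Atomic conditions:
  account age < 786 days: 3108 < 786 is false
  request region ∈ {eu-west, sa-east, us-east, us-west}: us-west is in the set → true
  on corporate VPN: no → false
  source IP on allow-list: yes → true
  role ∈ {admin, editor, owner, viewer}: viewer is in the set → true
  device is managed: yes → true
  clearance level ≤ 2: 3 ≤ 2 is false
  department ∈ {eng, hr}: eng is in the set → true
  NOT MFA completed: yes → false
  request hour (0-23) ≥ 23: 8 ≥ 23 is false
  session risk score ≥ 82: 37 ≥ 82 is false
  resource owner approved: no → false
  request hour (0-23) = 10: 8 == 10 is false
  session risk score ≤ 7: 37 ≤ 7 is false
  request hour (0-23) ≤ 3: 8 ≤ 3 is false
  department ∈ {finance, legal}: eng is not in the set → false
  request region = sa-east: us-west == sa-east is false
  account age ≤ 2736 days: 3108 ≤ 2736 is false
  NOT source IP on allow-list: yes → false
  NOT on corporate VPN: no → true
  role = admin: viewer == admin is false
Combine:
[1.1.1] false OR true = true
[1.1.2] false AND true = false
[1.1.3] true AND true = true
[1.1] true AND false AND true = false
[1.2.1.1.1.1] false AND true AND false = false
[1.2.1.1.1] NOT false = true
[1.2.1.1] NOT true = false
[1.2.1] NOT false = true
[1.2.2] false AND false AND false = false
[1.2] true OR false = true
[1.3.1] false AND false = false
[1.3.2] false AND false = false
[1.3.3] false AND false AND true = false
[1.3] false OR false OR false = false
[1.4] false → true (antecedent false ⇒ implication holds) = true
[1] false OR true OR false OR true = true
[2] exactly-one(false, false, true) = true
[root] true AND true = true
Overall: true → granted

Granted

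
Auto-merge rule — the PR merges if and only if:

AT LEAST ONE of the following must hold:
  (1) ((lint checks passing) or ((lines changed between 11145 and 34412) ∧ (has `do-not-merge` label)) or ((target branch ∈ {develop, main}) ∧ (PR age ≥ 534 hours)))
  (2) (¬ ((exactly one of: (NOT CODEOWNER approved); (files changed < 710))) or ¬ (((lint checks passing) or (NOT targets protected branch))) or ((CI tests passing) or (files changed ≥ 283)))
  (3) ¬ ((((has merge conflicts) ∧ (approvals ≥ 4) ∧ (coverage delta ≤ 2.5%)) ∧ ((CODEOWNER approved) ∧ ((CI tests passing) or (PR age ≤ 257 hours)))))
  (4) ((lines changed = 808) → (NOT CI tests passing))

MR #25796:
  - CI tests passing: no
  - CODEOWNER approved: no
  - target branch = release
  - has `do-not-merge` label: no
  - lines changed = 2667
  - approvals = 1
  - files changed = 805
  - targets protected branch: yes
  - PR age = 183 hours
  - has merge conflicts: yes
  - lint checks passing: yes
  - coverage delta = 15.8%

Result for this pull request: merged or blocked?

Merged

Atomic conditions:
  lint checks passing: yes → true
  lines changed between 11145 and 34412: 2667 in [11145, 34412] is false
  has `do-not-merge` label: no → false
  target branch ∈ {develop, main}: release is not in the set → false
  PR age ≥ 534 hours: 183 ≥ 534 is false
  NOT CODEOWNER approved: no → true
  files changed < 710: 805 < 710 is false
  NOT targets protected branch: yes → false
  CI tests passing: no → false
  files changed ≥ 283: 805 ≥ 283 is true
  has merge conflicts: yes → true
  approvals ≥ 4: 1 ≥ 4 is false
  coverage delta ≤ 2.5%: 15.8 ≤ 2.5 is false
  CODEOWNER approved: no → false
  PR age ≤ 257 hours: 183 ≤ 257 is true
  lines changed = 808: 2667 == 808 is false
  NOT CI tests passing: no → true
Combine:
[1.2] false AND false = false
[1.3] false AND false = false
[1] true OR false OR false = true
[2.1.1] exactly-one(true, false) = true
[2.1] NOT true = false
[2.2.1] true OR false = true
[2.2] NOT true = false
[2.3] false OR true = true
[2] false OR false OR true = true
[3.1.1] true AND false AND false = false
[3.1.2.2] false OR true = true
[3.1.2] false AND true = false
[3.1] false AND false = false
[3] NOT false = true
[4] false → true (antecedent false ⇒ implication holds) = true
[root] true OR true OR true OR true = true
Overall: true → merged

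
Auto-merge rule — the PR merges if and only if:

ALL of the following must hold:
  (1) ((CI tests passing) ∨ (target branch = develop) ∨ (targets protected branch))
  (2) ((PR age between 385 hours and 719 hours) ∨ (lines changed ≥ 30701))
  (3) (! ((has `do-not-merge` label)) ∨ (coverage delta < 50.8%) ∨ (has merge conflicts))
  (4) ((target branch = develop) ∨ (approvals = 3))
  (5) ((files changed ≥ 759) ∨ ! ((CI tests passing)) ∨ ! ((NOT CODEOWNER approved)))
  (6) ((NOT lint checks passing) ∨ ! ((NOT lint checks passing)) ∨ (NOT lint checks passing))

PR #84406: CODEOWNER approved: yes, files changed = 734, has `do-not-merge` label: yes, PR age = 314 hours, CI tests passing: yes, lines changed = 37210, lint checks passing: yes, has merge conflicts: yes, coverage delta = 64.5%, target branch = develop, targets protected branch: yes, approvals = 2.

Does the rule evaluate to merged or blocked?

Atomic conditions:
  CI tests passing: yes → true
  target branch = develop: develop == develop is true
  targets protected branch: yes → true
  PR age between 385 hours and 719 hours: 314 in [385, 719] is false
  lines changed ≥ 30701: 37210 ≥ 30701 is true
  has `do-not-merge` label: yes → true
  coverage delta < 50.8%: 64.5 < 50.8 is false
  has merge conflicts: yes → true
  approvals = 3: 2 == 3 is false
  files changed ≥ 759: 734 ≥ 759 is false
  NOT CODEOWNER approved: yes → false
  NOT lint checks passing: yes → false
Combine:
[1] true OR true OR true = true
[2] false OR true = true
[3.1] NOT true = false
[3] false OR false OR true = true
[4] true OR false = true
[5.2] NOT true = false
[5.3] NOT false = true
[5] false OR false OR true = true
[6.2] NOT false = true
[6] false OR true OR false = true
[root] true AND true AND true AND true AND true AND true = true
Overall: true → merged

Merged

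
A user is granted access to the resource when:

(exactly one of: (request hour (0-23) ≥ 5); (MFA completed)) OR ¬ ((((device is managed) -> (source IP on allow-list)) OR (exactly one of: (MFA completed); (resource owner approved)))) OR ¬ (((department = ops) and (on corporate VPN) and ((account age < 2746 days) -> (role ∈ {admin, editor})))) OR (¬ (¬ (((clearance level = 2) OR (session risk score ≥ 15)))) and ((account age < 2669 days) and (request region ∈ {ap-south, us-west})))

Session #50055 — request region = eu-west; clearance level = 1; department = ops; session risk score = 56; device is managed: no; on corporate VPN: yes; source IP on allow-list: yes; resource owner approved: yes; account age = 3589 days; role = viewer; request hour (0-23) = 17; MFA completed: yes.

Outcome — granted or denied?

Denied

Atomic conditions:
  request hour (0-23) ≥ 5: 17 ≥ 5 is true
  MFA completed: yes → true
  device is managed: no → false
  source IP on allow-list: yes → true
  resource owner approved: yes → true
  department = ops: ops == ops is true
  on corporate VPN: yes → true
  account age < 2746 days: 3589 < 2746 is false
  role ∈ {admin, editor}: viewer is not in the set → false
  clearance level = 2: 1 == 2 is false
  session risk score ≥ 15: 56 ≥ 15 is true
  account age < 2669 days: 3589 < 2669 is false
  request region ∈ {ap-south, us-west}: eu-west is not in the set → false
Combine:
[1] exactly-one(true, true) = false
[2.1.1] false → true (antecedent false ⇒ implication holds) = true
[2.1.2] exactly-one(true, true) = false
[2.1] true OR false = true
[2] NOT true = false
[3.1.3] false → false (antecedent false ⇒ implication holds) = true
[3.1] true AND true AND true = true
[3] NOT true = false
[4.1.1.1] false OR true = true
[4.1.1] NOT true = false
[4.1] NOT false = true
[4.2] false AND false = false
[4] true AND false = false
[root] false OR false OR false OR false = false
Overall: false → denied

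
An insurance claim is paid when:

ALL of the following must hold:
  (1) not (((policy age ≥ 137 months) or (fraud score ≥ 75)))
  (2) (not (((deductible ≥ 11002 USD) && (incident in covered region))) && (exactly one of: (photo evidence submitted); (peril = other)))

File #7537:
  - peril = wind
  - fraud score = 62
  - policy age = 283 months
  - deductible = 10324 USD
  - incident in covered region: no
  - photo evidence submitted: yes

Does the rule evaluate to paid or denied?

Denied

Atomic conditions:
  policy age ≥ 137 months: 283 ≥ 137 is true
  fraud score ≥ 75: 62 ≥ 75 is false
  deductible ≥ 11002 USD: 10324 ≥ 11002 is false
  incident in covered region: no → false
  photo evidence submitted: yes → true
  peril = other: wind == other is false
Combine:
[1.1] true OR false = true
[1] NOT true = false
[2.1.1] false AND false = false
[2.1] NOT false = true
[2.2] exactly-one(true, false) = true
[2] true AND true = true
[root] false AND true = false
Overall: false → denied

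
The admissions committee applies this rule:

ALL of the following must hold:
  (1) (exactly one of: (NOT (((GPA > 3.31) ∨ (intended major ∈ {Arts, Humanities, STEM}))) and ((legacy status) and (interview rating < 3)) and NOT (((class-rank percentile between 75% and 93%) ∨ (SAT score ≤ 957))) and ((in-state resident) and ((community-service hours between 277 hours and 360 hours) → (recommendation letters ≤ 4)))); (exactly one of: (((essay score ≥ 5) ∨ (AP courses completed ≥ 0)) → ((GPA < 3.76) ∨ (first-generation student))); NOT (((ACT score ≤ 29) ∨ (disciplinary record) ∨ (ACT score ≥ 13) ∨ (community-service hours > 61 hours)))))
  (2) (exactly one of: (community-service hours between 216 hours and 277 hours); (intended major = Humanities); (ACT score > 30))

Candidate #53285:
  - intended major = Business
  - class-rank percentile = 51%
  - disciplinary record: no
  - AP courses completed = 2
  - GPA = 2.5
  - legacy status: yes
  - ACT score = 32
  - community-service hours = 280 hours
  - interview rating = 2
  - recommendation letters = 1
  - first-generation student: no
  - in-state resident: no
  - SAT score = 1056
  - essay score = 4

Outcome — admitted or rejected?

Atomic conditions:
  GPA > 3.31: 2.5 > 3.31 is false
  intended major ∈ {Arts, Humanities, STEM}: Business is not in the set → false
  legacy status: yes → true
  interview rating < 3: 2 < 3 is true
  class-rank percentile between 75% and 93%: 51 in [75, 93] is false
  SAT score ≤ 957: 1056 ≤ 957 is false
  in-state resident: no → false
  community-service hours between 277 hours and 360 hours: 280 in [277, 360] is true
  recommendation letters ≤ 4: 1 ≤ 4 is true
  essay score ≥ 5: 4 ≥ 5 is false
  AP courses completed ≥ 0: 2 ≥ 0 is true
  GPA < 3.76: 2.5 < 3.76 is true
  first-generation student: no → false
  ACT score ≤ 29: 32 ≤ 29 is false
  disciplinary record: no → false
  ACT score ≥ 13: 32 ≥ 13 is true
  community-service hours > 61 hours: 280 > 61 is true
  community-service hours between 216 hours and 277 hours: 280 in [216, 277] is false
  intended major = Humanities: Business == Humanities is false
  ACT score > 30: 32 > 30 is true
Combine:
[1.1.1.1] false OR false = false
[1.1.1] NOT false = true
[1.1.2] true AND true = true
[1.1.3.1] false OR false = false
[1.1.3] NOT false = true
[1.1.4.2] true → true = true
[1.1.4] false AND true = false
[1.1] true AND true AND true AND false = false
[1.2.1.1] false OR true = true
[1.2.1.2] true OR false = true
[1.2.1] true → true = true
[1.2.2.1] false OR false OR true OR true = true
[1.2.2] NOT true = false
[1.2] exactly-one(true, false) = true
[1] exactly-one(false, true) = true
[2] exactly-one(false, false, true) = true
[root] true AND true = true
Overall: true → admitted

Admitted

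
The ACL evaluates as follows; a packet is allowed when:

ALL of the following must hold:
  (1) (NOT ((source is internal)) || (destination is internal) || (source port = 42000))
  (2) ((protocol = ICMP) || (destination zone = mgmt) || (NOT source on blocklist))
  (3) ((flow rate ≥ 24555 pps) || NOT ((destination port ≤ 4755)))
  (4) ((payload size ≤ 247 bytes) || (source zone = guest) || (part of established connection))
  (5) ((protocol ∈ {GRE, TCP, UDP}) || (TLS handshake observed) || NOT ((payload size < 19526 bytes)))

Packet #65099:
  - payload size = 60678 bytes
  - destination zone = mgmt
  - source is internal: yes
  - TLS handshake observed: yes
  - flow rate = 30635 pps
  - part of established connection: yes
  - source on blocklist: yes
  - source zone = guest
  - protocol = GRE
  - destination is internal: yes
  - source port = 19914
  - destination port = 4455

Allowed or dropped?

Atomic conditions:
  source is internal: yes → true
  destination is internal: yes → true
  source port = 42000: 19914 == 42000 is false
  protocol = ICMP: GRE == ICMP is false
  destination zone = mgmt: mgmt == mgmt is true
  NOT source on blocklist: yes → false
  flow rate ≥ 24555 pps: 30635 ≥ 24555 is true
  destination port ≤ 4755: 4455 ≤ 4755 is true
  payload size ≤ 247 bytes: 60678 ≤ 247 is false
  source zone = guest: guest == guest is true
  part of established connection: yes → true
  protocol ∈ {GRE, TCP, UDP}: GRE is in the set → true
  TLS handshake observed: yes → true
  payload size < 19526 bytes: 60678 < 19526 is false
Combine:
[1.1] NOT true = false
[1] false OR true OR false = true
[2] false OR true OR false = true
[3.2] NOT true = false
[3] true OR false = true
[4] false OR true OR true = true
[5.3] NOT false = true
[5] true OR true OR true = true
[root] true AND true AND true AND true AND true = true
Overall: true → allowed

Allowed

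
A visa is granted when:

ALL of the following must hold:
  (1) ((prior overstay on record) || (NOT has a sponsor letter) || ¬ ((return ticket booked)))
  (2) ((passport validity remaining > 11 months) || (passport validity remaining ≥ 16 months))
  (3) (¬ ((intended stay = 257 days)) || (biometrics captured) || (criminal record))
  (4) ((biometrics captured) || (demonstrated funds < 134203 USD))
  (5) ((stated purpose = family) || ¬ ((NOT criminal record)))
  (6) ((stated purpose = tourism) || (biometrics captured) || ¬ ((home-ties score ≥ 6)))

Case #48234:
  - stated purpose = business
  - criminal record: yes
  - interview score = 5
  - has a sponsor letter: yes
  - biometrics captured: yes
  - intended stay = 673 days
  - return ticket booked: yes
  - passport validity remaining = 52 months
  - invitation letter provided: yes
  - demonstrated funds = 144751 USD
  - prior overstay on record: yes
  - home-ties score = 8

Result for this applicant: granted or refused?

Granted

Atomic conditions:
  prior overstay on record: yes → true
  NOT has a sponsor letter: yes → false
  return ticket booked: yes → true
  passport validity remaining > 11 months: 52 > 11 is true
  passport validity remaining ≥ 16 months: 52 ≥ 16 is true
  intended stay = 257 days: 673 == 257 is false
  biometrics captured: yes → true
  criminal record: yes → true
  demonstrated funds < 134203 USD: 144751 < 134203 is false
  stated purpose = family: business == family is false
  NOT criminal record: yes → false
  stated purpose = tourism: business == tourism is false
  home-ties score ≥ 6: 8 ≥ 6 is true
Combine:
[1.3] NOT true = false
[1] true OR false OR false = true
[2] true OR true = true
[3.1] NOT false = true
[3] true OR true OR true = true
[4] true OR false = true
[5.2] NOT false = true
[5] false OR true = true
[6.3] NOT true = false
[6] false OR true OR false = true
[root] true AND true AND true AND true AND true AND true = true
Overall: true → granted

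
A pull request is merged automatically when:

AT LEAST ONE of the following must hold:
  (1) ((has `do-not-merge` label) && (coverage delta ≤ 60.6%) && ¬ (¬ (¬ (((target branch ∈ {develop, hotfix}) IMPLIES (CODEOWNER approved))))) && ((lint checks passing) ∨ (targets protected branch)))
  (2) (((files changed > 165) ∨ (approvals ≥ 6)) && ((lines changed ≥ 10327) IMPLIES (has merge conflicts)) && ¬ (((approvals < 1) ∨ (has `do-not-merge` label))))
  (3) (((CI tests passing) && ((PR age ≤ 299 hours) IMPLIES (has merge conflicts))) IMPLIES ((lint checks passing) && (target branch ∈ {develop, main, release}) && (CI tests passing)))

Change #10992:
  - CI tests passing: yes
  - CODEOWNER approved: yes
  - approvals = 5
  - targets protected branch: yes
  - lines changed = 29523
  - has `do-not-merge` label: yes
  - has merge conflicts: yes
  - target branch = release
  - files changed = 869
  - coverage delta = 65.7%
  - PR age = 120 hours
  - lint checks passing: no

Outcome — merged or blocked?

Blocked

Atomic conditions:
  has `do-not-merge` label: yes → true
  coverage delta ≤ 60.6%: 65.7 ≤ 60.6 is false
  target branch ∈ {develop, hotfix}: release is not in the set → false
  CODEOWNER approved: yes → true
  lint checks passing: no → false
  targets protected branch: yes → true
  files changed > 165: 869 > 165 is true
  approvals ≥ 6: 5 ≥ 6 is false
  lines changed ≥ 10327: 29523 ≥ 10327 is true
  has merge conflicts: yes → true
  approvals < 1: 5 < 1 is false
  CI tests passing: yes → true
  PR age ≤ 299 hours: 120 ≤ 299 is true
  target branch ∈ {develop, main, release}: release is in the set → true
Combine:
[1.3.1.1.1] false → true (antecedent false ⇒ implication holds) = true
[1.3.1.1] NOT true = false
[1.3.1] NOT false = true
[1.3] NOT true = false
[1.4] false OR true = true
[1] true AND false AND false AND true = false
[2.1] true OR false = true
[2.2] true → true = true
[2.3.1] false OR true = true
[2.3] NOT true = false
[2] true AND true AND false = false
[3.1.2] true → true = true
[3.1] true AND true = true
[3.2] false AND true AND true = false
[3] true → false = false
[root] false OR false OR false = false
Overall: false → blocked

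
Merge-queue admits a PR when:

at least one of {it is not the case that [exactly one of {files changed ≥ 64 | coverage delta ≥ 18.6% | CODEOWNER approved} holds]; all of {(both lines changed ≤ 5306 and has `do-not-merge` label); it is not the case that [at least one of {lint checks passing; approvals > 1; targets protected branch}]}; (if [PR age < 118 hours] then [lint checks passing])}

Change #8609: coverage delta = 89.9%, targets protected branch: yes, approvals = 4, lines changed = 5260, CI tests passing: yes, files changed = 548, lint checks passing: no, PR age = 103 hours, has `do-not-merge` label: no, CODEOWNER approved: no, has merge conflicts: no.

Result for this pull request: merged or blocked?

Merged

Atomic conditions:
  files changed ≥ 64: 548 ≥ 64 is true
  coverage delta ≥ 18.6%: 89.9 ≥ 18.6 is true
  CODEOWNER approved: no → false
  lines changed ≤ 5306: 5260 ≤ 5306 is true
  has `do-not-merge` label: no → false
  lint checks passing: no → false
  approvals > 1: 4 > 1 is true
  targets protected branch: yes → true
  PR age < 118 hours: 103 < 118 is true
Combine:
[1.1] exactly-one(true, true, false) = false
[1] NOT false = true
[2.1] true AND false = false
[2.2.1] false OR true OR true = true
[2.2] NOT true = false
[2] false AND false = false
[3] true → false = false
[root] true OR false OR false = true
Overall: true → merged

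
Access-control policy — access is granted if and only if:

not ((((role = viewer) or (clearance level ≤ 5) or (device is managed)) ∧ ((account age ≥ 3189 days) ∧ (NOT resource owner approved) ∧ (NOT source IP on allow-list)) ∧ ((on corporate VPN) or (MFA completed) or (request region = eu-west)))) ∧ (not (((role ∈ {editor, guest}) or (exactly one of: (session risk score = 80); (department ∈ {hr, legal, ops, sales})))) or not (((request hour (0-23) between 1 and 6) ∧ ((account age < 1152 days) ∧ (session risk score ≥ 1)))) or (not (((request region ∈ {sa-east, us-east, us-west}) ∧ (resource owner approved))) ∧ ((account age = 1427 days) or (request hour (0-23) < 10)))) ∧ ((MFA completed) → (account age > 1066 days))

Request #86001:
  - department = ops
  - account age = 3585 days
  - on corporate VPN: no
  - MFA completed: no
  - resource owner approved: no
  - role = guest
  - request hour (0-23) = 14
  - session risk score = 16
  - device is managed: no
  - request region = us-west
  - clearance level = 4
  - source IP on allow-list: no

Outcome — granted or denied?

Granted

Atomic conditions:
  role = viewer: guest == viewer is false
  clearance level ≤ 5: 4 ≤ 5 is true
  device is managed: no → false
  account age ≥ 3189 days: 3585 ≥ 3189 is true
  NOT resource owner approved: no → true
  NOT source IP on allow-list: no → true
  on corporate VPN: no → false
  MFA completed: no → false
  request region = eu-west: us-west == eu-west is false
  role ∈ {editor, guest}: guest is in the set → true
  session risk score = 80: 16 == 80 is false
  department ∈ {hr, legal, ops, sales}: ops is in the set → true
  request hour (0-23) between 1 and 6: 14 in [1, 6] is false
  account age < 1152 days: 3585 < 1152 is false
  session risk score ≥ 1: 16 ≥ 1 is true
  request region ∈ {sa-east, us-east, us-west}: us-west is in the set → true
  resource owner approved: no → false
  account age = 1427 days: 3585 == 1427 is false
  request hour (0-23) < 10: 14 < 10 is false
  account age > 1066 days: 3585 > 1066 is true
Combine:
[1.1.1] false OR true OR false = true
[1.1.2] true AND true AND true = true
[1.1.3] false OR false OR false = false
[1.1] true AND true AND false = false
[1] NOT false = true
[2.1.1.2] exactly-one(false, true) = true
[2.1.1] true OR true = true
[2.1] NOT true = false
[2.2.1.2] false AND true = false
[2.2.1] false AND false = false
[2.2] NOT false = true
[2.3.1.1] true AND false = false
[2.3.1] NOT false = true
[2.3.2] false OR false = false
[2.3] true AND false = false
[2] false OR true OR false = true
[3] false → true (antecedent false ⇒ implication holds) = true
[root] true AND true AND true = true
Overall: true → granted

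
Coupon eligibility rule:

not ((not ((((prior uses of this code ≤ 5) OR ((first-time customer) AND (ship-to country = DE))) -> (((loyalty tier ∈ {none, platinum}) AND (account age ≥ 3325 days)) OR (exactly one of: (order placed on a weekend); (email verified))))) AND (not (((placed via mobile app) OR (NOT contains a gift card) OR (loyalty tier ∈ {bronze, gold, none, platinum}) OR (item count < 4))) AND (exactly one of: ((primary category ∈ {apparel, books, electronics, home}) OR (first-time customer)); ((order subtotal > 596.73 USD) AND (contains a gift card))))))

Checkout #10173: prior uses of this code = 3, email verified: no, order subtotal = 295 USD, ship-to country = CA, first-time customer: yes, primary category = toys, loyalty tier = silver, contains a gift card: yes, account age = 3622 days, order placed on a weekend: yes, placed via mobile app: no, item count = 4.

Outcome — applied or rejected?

Applied

Atomic conditions:
  prior uses of this code ≤ 5: 3 ≤ 5 is true
  first-time customer: yes → true
  ship-to country = DE: CA == DE is false
  loyalty tier ∈ {none, platinum}: silver is not in the set → false
  account age ≥ 3325 days: 3622 ≥ 3325 is true
  order placed on a weekend: yes → true
  email verified: no → false
  placed via mobile app: no → false
  NOT contains a gift card: yes → false
  loyalty tier ∈ {bronze, gold, none, platinum}: silver is not in the set → false
  item count < 4: 4 < 4 is false
  primary category ∈ {apparel, books, electronics, home}: toys is not in the set → false
  order subtotal > 596.73 USD: 295 > 596.73 is false
  contains a gift card: yes → true
Combine:
[1.1.1.1.2] true AND false = false
[1.1.1.1] true OR false = true
[1.1.1.2.1] false AND true = false
[1.1.1.2.2] exactly-one(true, false) = true
[1.1.1.2] false OR true = true
[1.1.1] true → true = true
[1.1] NOT true = false
[1.2.1.1] false OR false OR false OR false = false
[1.2.1] NOT false = true
[1.2.2.1] false OR true = true
[1.2.2.2] false AND true = false
[1.2.2] exactly-one(true, false) = true
[1.2] true AND true = true
[1] false AND true = false
[root] NOT false = true
Overall: true → applied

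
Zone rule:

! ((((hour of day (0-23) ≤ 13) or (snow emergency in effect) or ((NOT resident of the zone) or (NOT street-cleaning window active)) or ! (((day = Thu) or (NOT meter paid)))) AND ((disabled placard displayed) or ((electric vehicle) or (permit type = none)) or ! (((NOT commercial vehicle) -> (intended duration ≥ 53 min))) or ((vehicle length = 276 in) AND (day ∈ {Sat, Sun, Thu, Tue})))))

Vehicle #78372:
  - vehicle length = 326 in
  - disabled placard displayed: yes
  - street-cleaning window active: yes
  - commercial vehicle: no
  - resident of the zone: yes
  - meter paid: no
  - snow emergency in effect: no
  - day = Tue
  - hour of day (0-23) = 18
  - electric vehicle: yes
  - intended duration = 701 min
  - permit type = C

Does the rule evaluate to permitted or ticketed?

Permitted

Atomic conditions:
  hour of day (0-23) ≤ 13: 18 ≤ 13 is false
  snow emergency in effect: no → false
  NOT resident of the zone: yes → false
  NOT street-cleaning window active: yes → false
  day = Thu: Tue == Thu is false
  NOT meter paid: no → true
  disabled placard displayed: yes → true
  electric vehicle: yes → true
  permit type = none: C == none is false
  NOT commercial vehicle: no → true
  intended duration ≥ 53 min: 701 ≥ 53 is true
  vehicle length = 276 in: 326 == 276 is false
  day ∈ {Sat, Sun, Thu, Tue}: Tue is in the set → true
Combine:
[1.1.3] false OR false = false
[1.1.4.1] false OR true = true
[1.1.4] NOT true = false
[1.1] false OR false OR false OR false = false
[1.2.2] true OR false = true
[1.2.3.1] true → true = true
[1.2.3] NOT true = false
[1.2.4] false AND true = false
[1.2] true OR true OR false OR false = true
[1] false AND true = false
[root] NOT false = true
Overall: true → permitted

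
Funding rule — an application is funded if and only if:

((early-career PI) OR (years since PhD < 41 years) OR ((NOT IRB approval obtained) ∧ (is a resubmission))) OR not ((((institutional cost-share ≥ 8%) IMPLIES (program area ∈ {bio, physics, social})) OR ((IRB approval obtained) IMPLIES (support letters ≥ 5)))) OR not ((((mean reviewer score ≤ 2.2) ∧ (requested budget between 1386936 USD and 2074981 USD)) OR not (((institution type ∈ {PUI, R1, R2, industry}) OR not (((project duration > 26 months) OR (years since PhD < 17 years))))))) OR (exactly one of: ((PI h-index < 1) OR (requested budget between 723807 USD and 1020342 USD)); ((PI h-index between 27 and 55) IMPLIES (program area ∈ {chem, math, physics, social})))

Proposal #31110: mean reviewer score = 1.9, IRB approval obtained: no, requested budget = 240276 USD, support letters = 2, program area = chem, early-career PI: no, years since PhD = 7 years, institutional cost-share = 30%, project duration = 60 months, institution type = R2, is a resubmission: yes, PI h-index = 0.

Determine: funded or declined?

Funded

Atomic conditions:
  early-career PI: no → false
  years since PhD < 41 years: 7 < 41 is true
  NOT IRB approval obtained: no → true
  is a resubmission: yes → true
  institutional cost-share ≥ 8%: 30 ≥ 8 is true
  program area ∈ {bio, physics, social}: chem is not in the set → false
  IRB approval obtained: no → false
  support letters ≥ 5: 2 ≥ 5 is false
  mean reviewer score ≤ 2.2: 1.9 ≤ 2.2 is true
  requested budget between 1386936 USD and 2074981 USD: 240276 in [1386936, 2074981] is false
  institution type ∈ {PUI, R1, R2, industry}: R2 is in the set → true
  project duration > 26 months: 60 > 26 is true
  years since PhD < 17 years: 7 < 17 is true
  PI h-index < 1: 0 < 1 is true
  requested budget between 723807 USD and 1020342 USD: 240276 in [723807, 1020342] is false
  PI h-index between 27 and 55: 0 in [27, 55] is false
  program area ∈ {chem, math, physics, social}: chem is in the set → true
Combine:
[1.3] true AND true = true
[1] false OR true OR true = true
[2.1.1] true → false = false
[2.1.2] false → false (antecedent false ⇒ implication holds) = true
[2.1] false OR true = true
[2] NOT true = false
[3.1.1] true AND false = false
[3.1.2.1.2.1] true OR true = true
[3.1.2.1.2] NOT true = false
[3.1.2.1] true OR false = true
[3.1.2] NOT true = false
[3.1] false OR false = false
[3] NOT false = true
[4.1] true OR false = true
[4.2] false → true (antecedent false ⇒ implication holds) = true
[4] exactly-one(true, true) = false
[root] true OR false OR true OR false = true
Overall: true → funded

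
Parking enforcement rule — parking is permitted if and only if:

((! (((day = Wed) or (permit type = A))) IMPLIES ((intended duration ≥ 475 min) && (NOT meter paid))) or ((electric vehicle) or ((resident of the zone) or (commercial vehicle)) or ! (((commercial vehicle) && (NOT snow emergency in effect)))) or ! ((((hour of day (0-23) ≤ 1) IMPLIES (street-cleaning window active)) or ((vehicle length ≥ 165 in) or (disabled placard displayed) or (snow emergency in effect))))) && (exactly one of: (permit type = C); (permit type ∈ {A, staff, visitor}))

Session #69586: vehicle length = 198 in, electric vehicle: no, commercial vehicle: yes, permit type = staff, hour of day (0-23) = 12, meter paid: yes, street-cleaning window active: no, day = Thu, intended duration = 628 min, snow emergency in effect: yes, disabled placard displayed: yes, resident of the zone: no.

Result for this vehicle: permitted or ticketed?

Atomic conditions:
  day = Wed: Thu == Wed is false
  permit type = A: staff == A is false
  intended duration ≥ 475 min: 628 ≥ 475 is true
  NOT meter paid: yes → false
  electric vehicle: no → false
  resident of the zone: no → false
  commercial vehicle: yes → true
  NOT snow emergency in effect: yes → false
  hour of day (0-23) ≤ 1: 12 ≤ 1 is false
  street-cleaning window active: no → false
  vehicle length ≥ 165 in: 198 ≥ 165 is true
  disabled placard displayed: yes → true
  snow emergency in effect: yes → true
  permit type = C: staff == C is false
  permit type ∈ {A, staff, visitor}: staff is in the set → true
Combine:
[1.1.1.1] false OR false = false
[1.1.1] NOT false = true
[1.1.2] true AND false = false
[1.1] true → false = false
[1.2.2] false OR true = true
[1.2.3.1] true AND false = false
[1.2.3] NOT false = true
[1.2] false OR true OR true = true
[1.3.1.1] false → false (antecedent false ⇒ implication holds) = true
[1.3.1.2] true OR true OR true = true
[1.3.1] true OR true = true
[1.3] NOT true = false
[1] false OR true OR false = true
[2] exactly-one(false, true) = true
[root] true AND true = true
Overall: true → permitted

Permitted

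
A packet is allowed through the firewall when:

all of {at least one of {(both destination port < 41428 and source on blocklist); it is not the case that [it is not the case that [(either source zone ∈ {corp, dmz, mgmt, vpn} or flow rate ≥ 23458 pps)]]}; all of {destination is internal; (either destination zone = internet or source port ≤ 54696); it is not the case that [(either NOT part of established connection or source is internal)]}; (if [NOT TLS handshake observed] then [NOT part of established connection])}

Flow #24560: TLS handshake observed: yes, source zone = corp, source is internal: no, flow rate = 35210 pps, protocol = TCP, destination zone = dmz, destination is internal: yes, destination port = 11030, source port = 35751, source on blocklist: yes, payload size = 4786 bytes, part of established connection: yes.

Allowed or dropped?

Atomic conditions:
  destination port < 41428: 11030 < 41428 is true
  source on blocklist: yes → true
  source zone ∈ {corp, dmz, mgmt, vpn}: corp is in the set → true
  flow rate ≥ 23458 pps: 35210 ≥ 23458 is true
  destination is internal: yes → true
  destination zone = internet: dmz == internet is false
  source port ≤ 54696: 35751 ≤ 54696 is true
  NOT part of established connection: yes → false
  source is internal: no → false
  NOT TLS handshake observed: yes → false
Combine:
[1.1] true AND true = true
[1.2.1.1] true OR true = true
[1.2.1] NOT true = false
[1.2] NOT false = true
[1] true OR true = true
[2.2] false OR true = true
[2.3.1] false OR false = false
[2.3] NOT false = true
[2] true AND true AND true = true
[3] false → false (antecedent false ⇒ implication holds) = true
[root] true AND true AND true = true
Overall: true → allowed

Allowed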